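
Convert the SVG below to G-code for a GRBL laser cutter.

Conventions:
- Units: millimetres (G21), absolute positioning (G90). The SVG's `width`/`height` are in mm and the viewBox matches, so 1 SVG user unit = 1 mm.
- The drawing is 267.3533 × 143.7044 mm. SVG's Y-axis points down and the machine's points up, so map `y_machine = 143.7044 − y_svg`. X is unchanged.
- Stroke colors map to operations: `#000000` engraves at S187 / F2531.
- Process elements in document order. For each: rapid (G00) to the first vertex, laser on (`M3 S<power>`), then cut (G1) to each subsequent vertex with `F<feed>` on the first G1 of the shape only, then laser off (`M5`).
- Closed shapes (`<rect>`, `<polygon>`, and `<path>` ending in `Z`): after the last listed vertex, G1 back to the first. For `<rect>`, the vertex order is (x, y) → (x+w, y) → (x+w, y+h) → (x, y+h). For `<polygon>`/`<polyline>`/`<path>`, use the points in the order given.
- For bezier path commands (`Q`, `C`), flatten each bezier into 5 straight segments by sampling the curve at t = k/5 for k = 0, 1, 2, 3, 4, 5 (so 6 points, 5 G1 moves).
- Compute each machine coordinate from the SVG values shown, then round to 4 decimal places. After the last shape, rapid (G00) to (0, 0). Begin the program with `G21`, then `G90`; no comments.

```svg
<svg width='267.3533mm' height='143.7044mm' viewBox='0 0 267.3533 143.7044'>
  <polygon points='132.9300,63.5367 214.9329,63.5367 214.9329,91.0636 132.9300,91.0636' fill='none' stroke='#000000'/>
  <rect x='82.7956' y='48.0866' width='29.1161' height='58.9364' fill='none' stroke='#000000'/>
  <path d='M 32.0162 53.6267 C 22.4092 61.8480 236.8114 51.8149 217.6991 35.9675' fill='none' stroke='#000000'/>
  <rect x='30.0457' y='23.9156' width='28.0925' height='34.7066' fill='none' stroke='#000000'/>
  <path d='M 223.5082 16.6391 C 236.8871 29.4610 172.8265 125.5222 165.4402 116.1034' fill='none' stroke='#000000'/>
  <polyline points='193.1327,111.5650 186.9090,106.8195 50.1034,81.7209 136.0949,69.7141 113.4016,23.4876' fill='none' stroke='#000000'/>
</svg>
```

viewBox `0 0 267.3533 143.7044` with mm width/height → 1 unit = 1 mm. Flip: y_m = 143.7044 − y_svg.

**Shape 1** — `<polygon>` rectangle, stroke `#000000` → engrave (S187, F2531). Machine vertices: (132.9300,80.1677) → (214.9329,80.1677) → (214.9329,52.6408) → (132.9300,52.6408) → (132.9300,80.1677). Closed: final G1 returns to the first vertex.

**Shape 2** — `<rect>` rectangle, stroke `#000000` → engrave (S187, F2531). Machine vertices: (82.7956,95.6178) → (111.9117,95.6178) → (111.9117,36.6814) → (82.7956,36.6814) → (82.7956,95.6178). Closed: final G1 returns to the first vertex.

**Shape 3** — `<path>` cubic bezier, stroke `#000000` → engrave (S187, F2531). Control points (SVG): P0=(32.0162,53.6267), P1=(22.4092,61.8480), P2=(236.8114,51.8149), P3=(217.6991,35.9675); sampled at t=k/5. Machine vertices: (32.0162,90.0777) → (49.4729,87.2359) → (98.7307,88.1781) → (157.8284,92.3071) → (204.8049,99.0257) → (217.6991,107.7369). Open path.

**Shape 4** — `<rect>` rectangle, stroke `#000000` → engrave (S187, F2531). Machine vertices: (30.0457,119.7888) → (58.1382,119.7888) → (58.1382,85.0822) → (30.0457,85.0822) → (30.0457,119.7888). Closed: final G1 returns to the first vertex.

**Shape 5** — `<path>` cubic bezier, stroke `#000000` → engrave (S187, F2531). Control points (SVG): P0=(223.5082,16.6391), P1=(236.8871,29.4610), P2=(172.8265,125.5222), P3=(165.4402,116.1034); sampled at t=k/5. Machine vertices: (223.5082,127.0653) → (223.3157,110.8932) → (210.9752,83.8022) → (192.9241,54.8508) → (175.6000,33.0976) → (165.4402,27.6010). Open path.

**Shape 6** — `<polyline>` open polyline, stroke `#000000` → engrave (S187, F2531). Machine vertices: (193.1327,32.1394) → (186.9090,36.8849) → (50.1034,61.9835) → (136.0949,73.9903) → (113.4016,120.2168). Open path.

G21
G90
G00 X132.9300 Y80.1677
M3 S187
G1 X214.9329 Y80.1677 F2531
G1 X214.9329 Y52.6408
G1 X132.9300 Y52.6408
G1 X132.9300 Y80.1677
M5
G00 X82.7956 Y95.6178
M3 S187
G1 X111.9117 Y95.6178 F2531
G1 X111.9117 Y36.6814
G1 X82.7956 Y36.6814
G1 X82.7956 Y95.6178
M5
G00 X32.0162 Y90.0777
M3 S187
G1 X49.4729 Y87.2359 F2531
G1 X98.7307 Y88.1781
G1 X157.8284 Y92.3071
G1 X204.8049 Y99.0257
G1 X217.6991 Y107.7369
M5
G00 X30.0457 Y119.7888
M3 S187
G1 X58.1382 Y119.7888 F2531
G1 X58.1382 Y85.0822
G1 X30.0457 Y85.0822
G1 X30.0457 Y119.7888
M5
G00 X223.5082 Y127.0653
M3 S187
G1 X223.3157 Y110.8932 F2531
G1 X210.9752 Y83.8022
G1 X192.9241 Y54.8508
G1 X175.6000 Y33.0976
G1 X165.4402 Y27.6010
M5
G00 X193.1327 Y32.1394
M3 S187
G1 X186.9090 Y36.8849 F2531
G1 X50.1034 Y61.9835
G1 X136.0949 Y73.9903
G1 X113.4016 Y120.2168
M5
G00 X0.0000 Y0.0000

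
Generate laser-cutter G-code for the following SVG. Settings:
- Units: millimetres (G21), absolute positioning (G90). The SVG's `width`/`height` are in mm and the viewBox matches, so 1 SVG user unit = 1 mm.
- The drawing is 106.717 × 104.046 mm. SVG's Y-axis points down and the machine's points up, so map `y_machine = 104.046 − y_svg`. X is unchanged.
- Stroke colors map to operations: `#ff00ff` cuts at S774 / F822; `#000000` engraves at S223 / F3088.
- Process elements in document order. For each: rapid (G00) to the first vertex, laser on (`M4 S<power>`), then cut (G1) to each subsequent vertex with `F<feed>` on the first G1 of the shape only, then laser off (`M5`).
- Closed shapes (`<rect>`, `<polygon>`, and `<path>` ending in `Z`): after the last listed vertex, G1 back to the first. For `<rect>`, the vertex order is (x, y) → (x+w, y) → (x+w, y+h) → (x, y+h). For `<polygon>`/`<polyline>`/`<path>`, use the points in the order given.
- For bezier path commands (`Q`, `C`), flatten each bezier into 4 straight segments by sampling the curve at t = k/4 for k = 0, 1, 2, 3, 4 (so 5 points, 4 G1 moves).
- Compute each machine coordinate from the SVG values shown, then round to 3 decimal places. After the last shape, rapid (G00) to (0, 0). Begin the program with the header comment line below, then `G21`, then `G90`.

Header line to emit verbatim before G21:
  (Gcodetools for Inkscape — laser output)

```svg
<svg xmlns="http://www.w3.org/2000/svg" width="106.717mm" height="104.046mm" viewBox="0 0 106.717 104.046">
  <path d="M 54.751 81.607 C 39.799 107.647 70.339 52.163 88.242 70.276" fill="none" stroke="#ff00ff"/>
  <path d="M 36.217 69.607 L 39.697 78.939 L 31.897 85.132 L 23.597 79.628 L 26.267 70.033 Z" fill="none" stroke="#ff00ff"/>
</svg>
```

(Gcodetools for Inkscape — laser output)
G21
G90
G00 X54.751 Y22.439
M4 S774
G1 X51.158 Y15.771 F822
G1 X59.176 Y25.132
G1 X73.354 Y35.979
G1 X88.242 Y33.770
M5
G00 X36.217 Y34.439
M4 S774
G1 X39.697 Y25.107 F822
G1 X31.897 Y18.914
G1 X23.597 Y24.418
G1 X26.267 Y34.013
G1 X36.217 Y34.439
M5
G00 X0.000 Y0.000

Since the viewBox matches the mm dimensions, user units are millimetres directly. The only transform is the Y-flip y_m = 104.046 − y_svg.

Shape 1 is a cubic bezier drawn with `<path>`. Its stroke #ff00ff means cut at S774, F822. After flipping Y the toolpath is (54.751,22.439) → (51.158,15.771) → (59.176,25.132) → (73.354,35.979) → (88.242,33.770).

Shape 2 is a regular polygon drawn with `<path>`. Its stroke #ff00ff means cut at S774, F822. After flipping Y the toolpath is (36.217,34.439) → (39.697,25.107) → (31.897,18.914) → (23.597,24.418) → (26.267,34.013) → (36.217,34.439), returning to the start.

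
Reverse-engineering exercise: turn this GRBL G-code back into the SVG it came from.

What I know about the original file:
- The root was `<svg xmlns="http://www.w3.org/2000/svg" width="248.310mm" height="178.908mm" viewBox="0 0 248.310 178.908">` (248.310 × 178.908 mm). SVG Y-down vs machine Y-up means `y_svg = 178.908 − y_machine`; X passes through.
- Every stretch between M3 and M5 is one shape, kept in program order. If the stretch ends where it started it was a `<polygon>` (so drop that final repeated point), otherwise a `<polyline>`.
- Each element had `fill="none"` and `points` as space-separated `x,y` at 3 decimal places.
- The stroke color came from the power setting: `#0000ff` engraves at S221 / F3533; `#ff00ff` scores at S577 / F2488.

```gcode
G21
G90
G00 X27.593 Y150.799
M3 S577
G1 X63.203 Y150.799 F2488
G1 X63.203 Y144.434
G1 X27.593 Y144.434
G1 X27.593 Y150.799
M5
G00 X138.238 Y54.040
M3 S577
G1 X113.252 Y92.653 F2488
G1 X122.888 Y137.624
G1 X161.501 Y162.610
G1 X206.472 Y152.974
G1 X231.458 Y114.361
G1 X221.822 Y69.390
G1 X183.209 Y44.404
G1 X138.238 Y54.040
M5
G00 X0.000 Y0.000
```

<svg xmlns="http://www.w3.org/2000/svg" width="248.310mm" height="178.908mm" viewBox="0 0 248.310 178.908">
  <polygon points="27.593,28.109 63.203,28.109 63.203,34.474 27.593,34.474" fill="none" stroke="#ff00ff"/>
  <polygon points="138.238,124.868 113.252,86.255 122.888,41.284 161.501,16.298 206.472,25.934 231.458,64.547 221.822,109.518 183.209,134.504" fill="none" stroke="#ff00ff"/>
</svg>

Machine Y-up, SVG Y-down with viewBox height 178.908, so y_svg = 178.908 − y_machine; X carries over. Every run uses S577, so all elements get stroke `#ff00ff` (score).

Run 1: The run returns to its start, so emit a `<polygon>` with points (Y-flipped): 27.593,28.109 63.203,28.109 63.203,34.474 27.593,34.474.

Run 2: The run returns to its start, so emit a `<polygon>` with points (Y-flipped): 138.238,124.868 113.252,86.255 122.888,41.284 161.501,16.298 206.472,25.934 231.458,64.547 221.822,109.518 183.209,134.504.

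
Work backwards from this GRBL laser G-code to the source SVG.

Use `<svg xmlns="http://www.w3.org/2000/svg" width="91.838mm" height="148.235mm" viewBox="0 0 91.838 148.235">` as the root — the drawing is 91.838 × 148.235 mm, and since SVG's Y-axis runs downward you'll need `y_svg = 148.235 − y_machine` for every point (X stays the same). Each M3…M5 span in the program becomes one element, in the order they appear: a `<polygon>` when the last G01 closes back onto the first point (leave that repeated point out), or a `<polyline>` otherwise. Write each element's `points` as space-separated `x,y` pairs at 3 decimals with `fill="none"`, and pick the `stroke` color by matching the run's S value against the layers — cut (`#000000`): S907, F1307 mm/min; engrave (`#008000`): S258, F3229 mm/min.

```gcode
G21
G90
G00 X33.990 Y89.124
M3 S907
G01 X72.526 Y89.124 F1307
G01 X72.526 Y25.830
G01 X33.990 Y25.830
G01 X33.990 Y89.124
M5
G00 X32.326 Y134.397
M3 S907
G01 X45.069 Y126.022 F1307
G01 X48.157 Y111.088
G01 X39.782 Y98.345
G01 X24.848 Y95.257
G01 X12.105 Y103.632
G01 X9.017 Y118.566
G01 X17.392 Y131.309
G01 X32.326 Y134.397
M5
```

Machine Y-up, SVG Y-down with viewBox height 148.235, so y_svg = 148.235 − y_machine; X carries over. Every run uses S907, so all elements get stroke `#000000` (cut).

Run 1: The run returns to its start, so emit a `<polygon>` with points (Y-flipped): 33.990,59.111 72.526,59.111 72.526,122.405 33.990,122.405.

Run 2: The run returns to its start, so emit a `<polygon>` with points (Y-flipped): 32.326,13.838 45.069,22.213 48.157,37.147 39.782,49.890 24.848,52.978 12.105,44.603 9.017,29.669 17.392,16.926.

<svg xmlns="http://www.w3.org/2000/svg" width="91.838mm" height="148.235mm" viewBox="0 0 91.838 148.235">
  <polygon points="33.990,59.111 72.526,59.111 72.526,122.405 33.990,122.405" fill="none" stroke="#000000"/>
  <polygon points="32.326,13.838 45.069,22.213 48.157,37.147 39.782,49.890 24.848,52.978 12.105,44.603 9.017,29.669 17.392,16.926" fill="none" stroke="#000000"/>
</svg>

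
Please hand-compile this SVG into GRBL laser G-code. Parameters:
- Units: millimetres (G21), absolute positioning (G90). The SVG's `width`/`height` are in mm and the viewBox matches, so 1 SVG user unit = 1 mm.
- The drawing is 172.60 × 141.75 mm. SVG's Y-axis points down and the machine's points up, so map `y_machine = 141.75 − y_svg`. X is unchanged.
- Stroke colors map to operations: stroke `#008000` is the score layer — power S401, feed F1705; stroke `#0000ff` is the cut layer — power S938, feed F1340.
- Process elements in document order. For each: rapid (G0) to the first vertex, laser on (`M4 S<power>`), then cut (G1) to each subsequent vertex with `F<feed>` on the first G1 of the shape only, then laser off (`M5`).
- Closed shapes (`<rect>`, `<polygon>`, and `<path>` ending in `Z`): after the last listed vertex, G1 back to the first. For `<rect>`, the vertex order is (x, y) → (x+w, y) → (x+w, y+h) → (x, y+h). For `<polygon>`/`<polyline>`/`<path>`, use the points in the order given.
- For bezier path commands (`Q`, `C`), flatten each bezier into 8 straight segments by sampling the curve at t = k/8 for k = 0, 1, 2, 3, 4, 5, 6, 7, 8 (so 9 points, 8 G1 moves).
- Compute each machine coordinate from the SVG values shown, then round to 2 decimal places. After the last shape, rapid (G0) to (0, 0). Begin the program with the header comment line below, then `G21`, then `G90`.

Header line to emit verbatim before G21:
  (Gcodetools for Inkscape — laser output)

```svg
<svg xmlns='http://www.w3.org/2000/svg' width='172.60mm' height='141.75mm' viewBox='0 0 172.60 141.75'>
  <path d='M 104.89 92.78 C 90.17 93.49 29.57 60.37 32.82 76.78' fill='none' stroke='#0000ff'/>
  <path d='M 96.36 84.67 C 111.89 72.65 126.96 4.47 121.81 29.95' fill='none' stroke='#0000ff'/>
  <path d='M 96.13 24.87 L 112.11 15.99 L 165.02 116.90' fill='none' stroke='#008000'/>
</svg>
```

(Gcodetools for Inkscape — laser output)
G21
G90
G0 X104.89 Y48.97
M4 S938
G1 X97.43 Y50.13 F1340
G1 X86.96 Y53.48
G1 X74.76 Y58.05
G1 X62.12 Y62.86
G1 X50.31 Y66.93
G1 X40.64 Y69.29
G1 X34.38 Y68.96
G1 X32.82 Y64.97
M5
G0 X96.36 Y57.08
M4 S938
G1 X102.12 Y63.93 F1340
G1 X107.61 Y74.28
G1 X112.60 Y86.39
G1 X116.84 Y98.50
G1 X120.12 Y108.85
G1 X122.19 Y115.69
G1 X122.83 Y117.26
G1 X121.81 Y111.80
M5
G0 X96.13 Y116.88
M4 S401
G1 X112.11 Y125.76 F1705
G1 X165.02 Y24.85
M5
G0 X0.00 Y0.00

viewBox `0 0 172.60 141.75` with mm width/height → 1 unit = 1 mm. Flip: y_m = 141.75 − y_svg.

**Shape 1** — `<path>` cubic bezier, stroke `#0000ff` → cut (S938, F1340). Control points (SVG): P0=(104.89,92.78), P1=(90.17,93.49), P2=(29.57,60.37), P3=(32.82,76.78); sampled at t=k/8. Machine vertices: (104.89,48.97) → (97.43,50.13) → (86.96,53.48) → (74.76,58.05) → (62.12,62.86) → (50.31,66.93) → (40.64,69.29) → (34.38,68.96) → (32.82,64.97). Open path.

**Shape 2** — `<path>` cubic bezier, stroke `#0000ff` → cut (S938, F1340). Control points (SVG): P0=(96.36,84.67), P1=(111.89,72.65), P2=(126.96,4.47), P3=(121.81,29.95); sampled at t=k/8. Machine vertices: (96.36,57.08) → (102.12,63.93) → (107.61,74.28) → (112.60,86.39) → (116.84,98.50) → (120.12,108.85) → (122.19,115.69) → (122.83,117.26) → (121.81,111.80). Open path.

**Shape 3** — `<path>` open polyline, stroke `#008000` → score (S401, F1705). Machine vertices: (96.13,116.88) → (112.11,125.76) → (165.02,24.85). Open path.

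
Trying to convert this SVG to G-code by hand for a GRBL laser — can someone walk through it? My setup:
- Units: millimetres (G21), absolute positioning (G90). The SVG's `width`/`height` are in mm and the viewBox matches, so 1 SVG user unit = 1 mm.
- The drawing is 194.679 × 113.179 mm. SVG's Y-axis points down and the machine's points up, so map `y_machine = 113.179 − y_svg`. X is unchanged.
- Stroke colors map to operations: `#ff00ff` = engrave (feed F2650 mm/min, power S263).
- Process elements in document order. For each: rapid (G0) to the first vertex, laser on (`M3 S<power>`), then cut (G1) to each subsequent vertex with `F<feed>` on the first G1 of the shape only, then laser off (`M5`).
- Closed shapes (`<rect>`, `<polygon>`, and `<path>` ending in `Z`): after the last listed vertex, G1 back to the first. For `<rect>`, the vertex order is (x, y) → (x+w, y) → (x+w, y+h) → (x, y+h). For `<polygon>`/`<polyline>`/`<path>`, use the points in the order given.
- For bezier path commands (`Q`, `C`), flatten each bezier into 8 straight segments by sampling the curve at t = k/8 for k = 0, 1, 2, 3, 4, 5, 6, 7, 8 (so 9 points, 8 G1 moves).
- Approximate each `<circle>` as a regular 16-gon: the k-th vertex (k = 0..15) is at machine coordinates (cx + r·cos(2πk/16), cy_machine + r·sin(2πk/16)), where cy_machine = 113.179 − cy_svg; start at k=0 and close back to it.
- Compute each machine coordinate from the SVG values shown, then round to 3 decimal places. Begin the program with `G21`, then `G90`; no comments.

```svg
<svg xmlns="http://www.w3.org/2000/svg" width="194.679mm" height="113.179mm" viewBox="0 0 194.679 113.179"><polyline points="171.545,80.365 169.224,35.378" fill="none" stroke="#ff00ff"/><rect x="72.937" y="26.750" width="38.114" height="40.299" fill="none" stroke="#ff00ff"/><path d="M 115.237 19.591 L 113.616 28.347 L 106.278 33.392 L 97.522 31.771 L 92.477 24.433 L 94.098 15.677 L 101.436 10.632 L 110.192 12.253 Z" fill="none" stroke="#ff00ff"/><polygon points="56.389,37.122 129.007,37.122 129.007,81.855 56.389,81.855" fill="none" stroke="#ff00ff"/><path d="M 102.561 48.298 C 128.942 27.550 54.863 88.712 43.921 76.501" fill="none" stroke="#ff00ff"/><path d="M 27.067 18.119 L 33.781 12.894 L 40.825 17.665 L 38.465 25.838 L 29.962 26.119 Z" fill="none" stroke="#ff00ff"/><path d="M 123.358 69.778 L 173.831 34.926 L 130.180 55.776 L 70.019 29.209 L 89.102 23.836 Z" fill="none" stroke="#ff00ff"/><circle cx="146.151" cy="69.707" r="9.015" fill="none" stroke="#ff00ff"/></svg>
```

Since the viewBox matches the mm dimensions, user units are millimetres directly. The only transform is the Y-flip y_m = 113.179 − y_svg.

Shape 1 is a line segment drawn with `<polyline>`. Its stroke #ff00ff means engrave at S263, F2650. After flipping Y the toolpath is (171.545,32.814) → (169.224,77.801).

Shape 2 is a rectangle drawn with `<rect>`. Its stroke #ff00ff means engrave at S263, F2650. After flipping Y the toolpath is (72.937,86.429) → (111.051,86.429) → (111.051,46.130) → (72.937,46.130) → (72.937,86.429), returning to the start.

Shape 3 is a regular polygon drawn with `<path>`. Its stroke #ff00ff means engrave at S263, F2650. After flipping Y the toolpath is (115.237,93.588) → (113.616,84.832) → (106.278,79.787) → (97.522,81.408) → (92.477,88.746) → (94.098,97.502) → (101.436,102.547) → (110.192,100.926) → (115.237,93.588), returning to the start.

Shape 4 is a rectangle drawn with `<polygon>`. Its stroke #ff00ff means engrave at S263, F2650. After flipping Y the toolpath is (56.389,76.057) → (129.007,76.057) → (129.007,31.324) → (56.389,31.324) → (56.389,76.057), returning to the start.

Shape 5 is a cubic bezier drawn with `<path>`. Its stroke #ff00ff means engrave at S263, F2650. After flipping Y the toolpath is (102.561,64.881) → (108.064,69.125) → (106.067,67.510) → (98.485,61.855) → (87.237,53.981) → (74.239,45.706) → (61.409,38.851) → (50.664,35.235) → (43.921,36.678).

Shape 6 is a regular polygon drawn with `<path>`. Its stroke #ff00ff means engrave at S263, F2650. After flipping Y the toolpath is (27.067,95.060) → (33.781,100.285) → (40.825,95.514) → (38.465,87.341) → (29.962,87.060) → (27.067,95.060), returning to the start.

Shape 7 is a closed polygon drawn with `<path>`. Its stroke #ff00ff means engrave at S263, F2650. After flipping Y the toolpath is (123.358,43.401) → (173.831,78.253) → (130.180,57.403) → (70.019,83.970) → (89.102,89.343) → (123.358,43.401), returning to the start.

Shape 8 is a circle drawn with `<circle>`. Its stroke #ff00ff means engrave at S263, F2650. After flipping Y the toolpath is (155.166,43.472) → (154.480,46.922) → (152.526,49.847) → (149.601,51.801) → (146.151,52.487) → (142.701,51.801) → (139.776,49.847) → (137.822,46.922) → (137.136,43.472) → (137.822,40.022) → (139.776,37.097) → (142.701,35.143) → (146.151,34.457) → (149.601,35.143) → (152.526,37.097) → (154.480,40.022) → (155.166,43.472), returning to the start.

G21
G90
G0 X171.545 Y32.814
M3 S263
G1 X169.224 Y77.801 F2650
M5
G0 X72.937 Y86.429
M3 S263
G1 X111.051 Y86.429 F2650
G1 X111.051 Y46.130
G1 X72.937 Y46.130
G1 X72.937 Y86.429
M5
G0 X115.237 Y93.588
M3 S263
G1 X113.616 Y84.832 F2650
G1 X106.278 Y79.787
G1 X97.522 Y81.408
G1 X92.477 Y88.746
G1 X94.098 Y97.502
G1 X101.436 Y102.547
G1 X110.192 Y100.926
G1 X115.237 Y93.588
M5
G0 X56.389 Y76.057
M3 S263
G1 X129.007 Y76.057 F2650
G1 X129.007 Y31.324
G1 X56.389 Y31.324
G1 X56.389 Y76.057
M5
G0 X102.561 Y64.881
M3 S263
G1 X108.064 Y69.125 F2650
G1 X106.067 Y67.510
G1 X98.485 Y61.855
G1 X87.237 Y53.981
G1 X74.239 Y45.706
G1 X61.409 Y38.851
G1 X50.664 Y35.235
G1 X43.921 Y36.678
M5
G0 X27.067 Y95.060
M3 S263
G1 X33.781 Y100.285 F2650
G1 X40.825 Y95.514
G1 X38.465 Y87.341
G1 X29.962 Y87.060
G1 X27.067 Y95.060
M5
G0 X123.358 Y43.401
M3 S263
G1 X173.831 Y78.253 F2650
G1 X130.180 Y57.403
G1 X70.019 Y83.970
G1 X89.102 Y89.343
G1 X123.358 Y43.401
M5
G0 X155.166 Y43.472
M3 S263
G1 X154.480 Y46.922 F2650
G1 X152.526 Y49.847
G1 X149.601 Y51.801
G1 X146.151 Y52.487
G1 X142.701 Y51.801
G1 X139.776 Y49.847
G1 X137.822 Y46.922
G1 X137.136 Y43.472
G1 X137.822 Y40.022
G1 X139.776 Y37.097
G1 X142.701 Y35.143
G1 X146.151 Y34.457
G1 X149.601 Y35.143
G1 X152.526 Y37.097
G1 X154.480 Y40.022
G1 X155.166 Y43.472
M5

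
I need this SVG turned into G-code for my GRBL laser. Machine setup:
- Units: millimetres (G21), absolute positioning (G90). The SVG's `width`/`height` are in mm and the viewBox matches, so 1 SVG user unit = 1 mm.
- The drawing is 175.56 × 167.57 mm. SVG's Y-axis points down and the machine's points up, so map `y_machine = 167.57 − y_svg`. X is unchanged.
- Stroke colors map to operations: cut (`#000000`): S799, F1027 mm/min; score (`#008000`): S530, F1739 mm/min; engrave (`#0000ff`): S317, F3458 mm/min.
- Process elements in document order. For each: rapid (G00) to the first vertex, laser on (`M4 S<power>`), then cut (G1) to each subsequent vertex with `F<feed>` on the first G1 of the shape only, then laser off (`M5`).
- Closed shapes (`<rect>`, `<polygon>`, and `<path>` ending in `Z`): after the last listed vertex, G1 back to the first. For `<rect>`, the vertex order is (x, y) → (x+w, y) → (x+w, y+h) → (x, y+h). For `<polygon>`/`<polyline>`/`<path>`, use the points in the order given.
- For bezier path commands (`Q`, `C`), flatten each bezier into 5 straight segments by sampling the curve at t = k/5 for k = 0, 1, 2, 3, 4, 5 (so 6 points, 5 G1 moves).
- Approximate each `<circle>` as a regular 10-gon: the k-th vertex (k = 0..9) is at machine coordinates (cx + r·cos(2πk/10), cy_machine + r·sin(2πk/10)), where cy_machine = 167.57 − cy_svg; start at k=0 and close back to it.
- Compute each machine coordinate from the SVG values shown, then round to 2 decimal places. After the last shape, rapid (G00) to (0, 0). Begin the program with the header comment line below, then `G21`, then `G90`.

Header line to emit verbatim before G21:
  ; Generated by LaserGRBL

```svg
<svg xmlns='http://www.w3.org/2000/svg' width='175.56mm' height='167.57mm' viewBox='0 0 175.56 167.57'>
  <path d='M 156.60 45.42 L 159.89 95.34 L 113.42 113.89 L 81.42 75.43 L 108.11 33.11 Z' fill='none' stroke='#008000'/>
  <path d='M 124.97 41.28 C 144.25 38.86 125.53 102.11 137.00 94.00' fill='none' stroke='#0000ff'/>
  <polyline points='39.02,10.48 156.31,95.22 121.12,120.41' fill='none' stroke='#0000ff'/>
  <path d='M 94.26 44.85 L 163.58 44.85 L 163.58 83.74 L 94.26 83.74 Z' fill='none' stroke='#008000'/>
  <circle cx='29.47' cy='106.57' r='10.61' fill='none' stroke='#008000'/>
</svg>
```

viewBox `0 0 175.56 167.57` with mm width/height → 1 unit = 1 mm. Flip: y_m = 167.57 − y_svg.

**Shape 1** — `<path>` regular polygon, stroke `#008000` → score (S530, F1739). Machine vertices: (156.60,122.15) → (159.89,72.23) → (113.42,53.68) → (81.42,92.14) → (108.11,134.46) → (156.60,122.15). Closed: final G1 returns to the first vertex.

**Shape 2** — `<path>` cubic bezier, stroke `#0000ff` → engrave (S317, F3458). Control points (SVG): P0=(124.97,41.28), P1=(144.25,38.86), P2=(125.53,102.11), P3=(137.00,94.00); sampled at t=k/5. Machine vertices: (124.97,126.29) → (132.52,120.96) → (134.23,106.44) → (133.36,89.32) → (133.20,76.17) → (137.00,73.57). Open path.

**Shape 3** — `<polyline>` open polyline, stroke `#0000ff` → engrave (S317, F3458). Machine vertices: (39.02,157.09) → (156.31,72.35) → (121.12,47.16). Open path.

**Shape 4** — `<path>` rectangle, stroke `#008000` → score (S530, F1739). Machine vertices: (94.26,122.72) → (163.58,122.72) → (163.58,83.83) → (94.26,83.83) → (94.26,122.72). Closed: final G1 returns to the first vertex.

**Shape 5** — `<circle>` circle, stroke `#008000` → score (S530, F1739). Machine vertices: (40.08,61.00) → (38.05,67.24) → (32.75,71.09) → (26.19,71.09) → (20.89,67.24) → (18.86,61.00) → (20.89,54.76) → (26.19,50.91) → (32.75,50.91) → (38.05,54.76) → (40.08,61.00). Closed: final G1 returns to the first vertex.

; Generated by LaserGRBL
G21
G90
G00 X156.60 Y122.15
M4 S530
G1 X159.89 Y72.23 F1739
G1 X113.42 Y53.68
G1 X81.42 Y92.14
G1 X108.11 Y134.46
G1 X156.60 Y122.15
M5
G00 X124.97 Y126.29
M4 S317
G1 X132.52 Y120.96 F3458
G1 X134.23 Y106.44
G1 X133.36 Y89.32
G1 X133.20 Y76.17
G1 X137.00 Y73.57
M5
G00 X39.02 Y157.09
M4 S317
G1 X156.31 Y72.35 F3458
G1 X121.12 Y47.16
M5
G00 X94.26 Y122.72
M4 S530
G1 X163.58 Y122.72 F1739
G1 X163.58 Y83.83
G1 X94.26 Y83.83
G1 X94.26 Y122.72
M5
G00 X40.08 Y61.00
M4 S530
G1 X38.05 Y67.24 F1739
G1 X32.75 Y71.09
G1 X26.19 Y71.09
G1 X20.89 Y67.24
G1 X18.86 Y61.00
G1 X20.89 Y54.76
G1 X26.19 Y50.91
G1 X32.75 Y50.91
G1 X38.05 Y54.76
G1 X40.08 Y61.00
M5
G00 X0.00 Y0.00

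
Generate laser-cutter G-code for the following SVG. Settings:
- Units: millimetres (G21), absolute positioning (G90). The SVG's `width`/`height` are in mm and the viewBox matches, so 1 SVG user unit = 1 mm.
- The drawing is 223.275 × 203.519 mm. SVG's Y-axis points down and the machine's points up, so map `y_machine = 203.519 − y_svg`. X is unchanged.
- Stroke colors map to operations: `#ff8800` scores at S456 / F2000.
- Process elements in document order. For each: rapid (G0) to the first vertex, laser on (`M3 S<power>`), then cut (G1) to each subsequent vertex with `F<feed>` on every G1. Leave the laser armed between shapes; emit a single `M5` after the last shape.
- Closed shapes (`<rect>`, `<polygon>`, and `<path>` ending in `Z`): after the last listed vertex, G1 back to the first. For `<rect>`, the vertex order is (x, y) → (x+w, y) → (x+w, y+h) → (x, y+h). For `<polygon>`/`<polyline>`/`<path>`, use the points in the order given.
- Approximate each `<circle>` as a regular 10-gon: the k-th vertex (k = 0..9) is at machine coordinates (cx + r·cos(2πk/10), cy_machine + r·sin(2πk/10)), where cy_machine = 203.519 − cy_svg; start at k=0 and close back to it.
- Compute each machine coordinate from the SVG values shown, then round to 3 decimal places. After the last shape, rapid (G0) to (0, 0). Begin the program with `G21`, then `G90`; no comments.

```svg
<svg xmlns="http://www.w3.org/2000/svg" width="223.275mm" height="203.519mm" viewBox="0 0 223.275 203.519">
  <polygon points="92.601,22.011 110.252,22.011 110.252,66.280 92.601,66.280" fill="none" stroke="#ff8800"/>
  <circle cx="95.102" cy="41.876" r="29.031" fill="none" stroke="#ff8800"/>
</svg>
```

G21
G90
G0 X92.601 Y181.508
M3 S456
G1 X110.252 Y181.508 F2000
G1 X110.252 Y137.239 F2000
G1 X92.601 Y137.239 F2000
G1 X92.601 Y181.508 F2000
G0 X124.133 Y161.643
M3 S456
G1 X118.589 Y178.707 F2000
G1 X104.073 Y189.253 F2000
G1 X86.131 Y189.253 F2000
G1 X71.615 Y178.707 F2000
G1 X66.071 Y161.643 F2000
G1 X71.615 Y144.579 F2000
G1 X86.131 Y134.033 F2000
G1 X104.073 Y134.033 F2000
G1 X118.589 Y144.579 F2000
G1 X124.133 Y161.643 F2000
M5
G0 X0.000 Y0.000

viewBox `0 0 223.275 203.519` with mm width/height → 1 unit = 1 mm. Flip: y_m = 203.519 − y_svg.

**Shape 1** — `<polygon>` rectangle, stroke `#ff8800` → score (S456, F2000). Machine vertices: (92.601,181.508) → (110.252,181.508) → (110.252,137.239) → (92.601,137.239) → (92.601,181.508). Closed: final G1 returns to the first vertex.

**Shape 2** — `<circle>` circle, stroke `#ff8800` → score (S456, F2000). Machine vertices: (124.133,161.643) → (118.589,178.707) → (104.073,189.253) → (86.131,189.253) → (71.615,178.707) → (66.071,161.643) → (71.615,144.579) → (86.131,134.033) → (104.073,134.033) → (118.589,144.579) → (124.133,161.643). Closed: final G1 returns to the first vertex.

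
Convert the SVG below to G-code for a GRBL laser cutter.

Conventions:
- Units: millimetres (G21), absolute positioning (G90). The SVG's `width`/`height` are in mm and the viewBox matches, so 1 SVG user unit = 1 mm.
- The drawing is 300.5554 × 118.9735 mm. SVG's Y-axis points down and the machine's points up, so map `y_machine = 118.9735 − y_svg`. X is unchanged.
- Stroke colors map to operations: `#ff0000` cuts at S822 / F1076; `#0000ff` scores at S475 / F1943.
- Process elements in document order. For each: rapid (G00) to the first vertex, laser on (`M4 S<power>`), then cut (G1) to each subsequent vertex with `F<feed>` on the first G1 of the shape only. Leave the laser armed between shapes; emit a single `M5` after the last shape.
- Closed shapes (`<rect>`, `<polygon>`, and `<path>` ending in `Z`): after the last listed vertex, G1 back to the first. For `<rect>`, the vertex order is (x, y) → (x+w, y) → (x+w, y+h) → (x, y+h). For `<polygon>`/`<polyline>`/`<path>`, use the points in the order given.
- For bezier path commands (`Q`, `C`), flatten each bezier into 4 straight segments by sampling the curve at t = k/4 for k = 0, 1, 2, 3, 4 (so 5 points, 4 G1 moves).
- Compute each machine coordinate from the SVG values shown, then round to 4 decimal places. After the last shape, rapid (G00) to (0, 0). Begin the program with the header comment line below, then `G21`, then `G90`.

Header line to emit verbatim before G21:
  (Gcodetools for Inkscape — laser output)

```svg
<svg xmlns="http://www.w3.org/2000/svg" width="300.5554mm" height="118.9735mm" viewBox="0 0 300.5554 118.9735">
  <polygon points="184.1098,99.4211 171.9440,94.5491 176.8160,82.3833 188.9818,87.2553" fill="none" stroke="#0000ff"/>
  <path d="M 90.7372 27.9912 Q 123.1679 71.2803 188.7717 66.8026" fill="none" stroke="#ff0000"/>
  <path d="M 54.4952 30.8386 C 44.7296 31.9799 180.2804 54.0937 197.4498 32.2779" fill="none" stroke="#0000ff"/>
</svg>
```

viewBox `0 0 300.5554 118.9735` with mm width/height → 1 unit = 1 mm. Flip: y_m = 118.9735 − y_svg.

**Shape 1** — `<polygon>` regular polygon, stroke `#0000ff` → score (S475, F1943). Machine vertices: (184.1098,19.5524) → (171.9440,24.4244) → (176.8160,36.5902) → (188.9818,31.7182) → (184.1098,19.5524). Closed: final G1 returns to the first vertex.

**Shape 2** — `<path>` quadratic bezier, stroke `#ff0000` → cut (S822, F1076). Control points (SVG): P0=(90.7372,27.9912), P1=(123.1679,71.2803), P2=(188.7717,66.8026); sampled at t=k/4. Machine vertices: (90.7372,90.9823) → (109.0259,72.3232) → (131.4612,59.6349) → (158.0431,52.9175) → (188.7717,52.1709). Open path.

**Shape 3** — `<path>` cubic bezier, stroke `#0000ff` → score (S475, F1943). Control points (SVG): P0=(54.4952,30.8386), P1=(44.7296,31.9799), P2=(180.2804,54.0937), P3=(197.4498,32.2779); sampled at t=k/4. Machine vertices: (54.4952,88.1349) → (70.2975,84.3607) → (115.8719,78.8063) → (166.4965,77.5565) → (197.4498,86.6956). Open path.

(Gcodetools for Inkscape — laser output)
G21
G90
G00 X184.1098 Y19.5524
M4 S475
G1 X171.9440 Y24.4244 F1943
G1 X176.8160 Y36.5902
G1 X188.9818 Y31.7182
G1 X184.1098 Y19.5524
G00 X90.7372 Y90.9823
M4 S822
G1 X109.0259 Y72.3232 F1076
G1 X131.4612 Y59.6349
G1 X158.0431 Y52.9175
G1 X188.7717 Y52.1709
G00 X54.4952 Y88.1349
M4 S475
G1 X70.2975 Y84.3607 F1943
G1 X115.8719 Y78.8063
G1 X166.4965 Y77.5565
G1 X197.4498 Y86.6956
M5
G00 X0.0000 Y0.0000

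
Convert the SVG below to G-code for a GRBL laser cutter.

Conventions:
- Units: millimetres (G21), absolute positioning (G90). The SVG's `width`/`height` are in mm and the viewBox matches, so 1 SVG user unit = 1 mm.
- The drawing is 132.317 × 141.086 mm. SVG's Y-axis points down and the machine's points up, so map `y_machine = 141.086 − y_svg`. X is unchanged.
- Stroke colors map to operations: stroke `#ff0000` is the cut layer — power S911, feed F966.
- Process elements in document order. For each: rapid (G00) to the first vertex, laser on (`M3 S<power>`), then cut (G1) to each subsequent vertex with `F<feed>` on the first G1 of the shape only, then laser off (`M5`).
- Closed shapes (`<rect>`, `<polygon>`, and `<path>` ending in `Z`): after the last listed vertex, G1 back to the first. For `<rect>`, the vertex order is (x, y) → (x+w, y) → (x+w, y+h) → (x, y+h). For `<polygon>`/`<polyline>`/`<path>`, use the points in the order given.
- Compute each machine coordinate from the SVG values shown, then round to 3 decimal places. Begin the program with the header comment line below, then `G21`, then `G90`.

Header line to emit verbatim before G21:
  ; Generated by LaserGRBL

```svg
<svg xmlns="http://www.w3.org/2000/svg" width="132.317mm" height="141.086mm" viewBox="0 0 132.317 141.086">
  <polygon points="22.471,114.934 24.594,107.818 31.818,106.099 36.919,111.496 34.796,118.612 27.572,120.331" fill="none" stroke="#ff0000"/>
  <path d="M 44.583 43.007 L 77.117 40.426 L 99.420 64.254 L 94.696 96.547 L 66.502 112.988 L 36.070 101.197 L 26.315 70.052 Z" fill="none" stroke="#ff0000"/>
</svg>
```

1 u = 1 mm; y_m = 141.086 − y.

[1] `<polygon>` regular polygon, #ff0000→cut S911 F966: (22.471,26.152) → (24.594,33.268) → (31.818,34.987) → (36.919,29.590) → (34.796,22.474) → (27.572,20.755) → (22.471,26.152) (closed)

[2] `<path>` regular polygon, #ff0000→cut S911 F966: (44.583,98.079) → (77.117,100.660) → (99.420,76.832) → (94.696,44.539) → (66.502,28.098) → (36.070,39.889) → (26.315,71.034) → (44.583,98.079) (closed)

; Generated by LaserGRBL
G21
G90
G00 X22.471 Y26.152
M3 S911
G1 X24.594 Y33.268 F966
G1 X31.818 Y34.987
G1 X36.919 Y29.590
G1 X34.796 Y22.474
G1 X27.572 Y20.755
G1 X22.471 Y26.152
M5
G00 X44.583 Y98.079
M3 S911
G1 X77.117 Y100.660 F966
G1 X99.420 Y76.832
G1 X94.696 Y44.539
G1 X66.502 Y28.098
G1 X36.070 Y39.889
G1 X26.315 Y71.034
G1 X44.583 Y98.079
M5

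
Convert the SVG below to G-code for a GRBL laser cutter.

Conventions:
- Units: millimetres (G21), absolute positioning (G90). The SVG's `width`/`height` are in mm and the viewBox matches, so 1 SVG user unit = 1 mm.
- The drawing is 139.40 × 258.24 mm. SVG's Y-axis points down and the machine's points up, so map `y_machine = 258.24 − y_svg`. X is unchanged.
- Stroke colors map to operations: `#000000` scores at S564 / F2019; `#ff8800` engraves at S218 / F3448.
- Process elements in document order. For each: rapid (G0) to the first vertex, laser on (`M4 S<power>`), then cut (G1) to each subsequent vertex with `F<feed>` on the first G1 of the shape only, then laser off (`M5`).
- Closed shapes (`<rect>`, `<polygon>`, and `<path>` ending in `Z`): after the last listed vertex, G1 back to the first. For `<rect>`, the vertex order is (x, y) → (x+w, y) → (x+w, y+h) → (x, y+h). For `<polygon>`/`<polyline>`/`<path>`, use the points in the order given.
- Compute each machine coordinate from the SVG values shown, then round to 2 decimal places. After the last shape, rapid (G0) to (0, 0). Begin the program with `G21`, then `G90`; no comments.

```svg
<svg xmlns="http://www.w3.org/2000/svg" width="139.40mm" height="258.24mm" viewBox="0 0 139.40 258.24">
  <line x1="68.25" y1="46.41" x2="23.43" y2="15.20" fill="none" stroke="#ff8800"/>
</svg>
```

G21
G90
G0 X68.25 Y211.83
M4 S218
G1 X23.43 Y243.04 F3448
M5
G0 X0.00 Y0.00

1 u = 1 mm; y_m = 258.24 − y.

[1] `<line>` line segment, #ff8800→engrave S218 F3448: (68.25,211.83) → (23.43,243.04)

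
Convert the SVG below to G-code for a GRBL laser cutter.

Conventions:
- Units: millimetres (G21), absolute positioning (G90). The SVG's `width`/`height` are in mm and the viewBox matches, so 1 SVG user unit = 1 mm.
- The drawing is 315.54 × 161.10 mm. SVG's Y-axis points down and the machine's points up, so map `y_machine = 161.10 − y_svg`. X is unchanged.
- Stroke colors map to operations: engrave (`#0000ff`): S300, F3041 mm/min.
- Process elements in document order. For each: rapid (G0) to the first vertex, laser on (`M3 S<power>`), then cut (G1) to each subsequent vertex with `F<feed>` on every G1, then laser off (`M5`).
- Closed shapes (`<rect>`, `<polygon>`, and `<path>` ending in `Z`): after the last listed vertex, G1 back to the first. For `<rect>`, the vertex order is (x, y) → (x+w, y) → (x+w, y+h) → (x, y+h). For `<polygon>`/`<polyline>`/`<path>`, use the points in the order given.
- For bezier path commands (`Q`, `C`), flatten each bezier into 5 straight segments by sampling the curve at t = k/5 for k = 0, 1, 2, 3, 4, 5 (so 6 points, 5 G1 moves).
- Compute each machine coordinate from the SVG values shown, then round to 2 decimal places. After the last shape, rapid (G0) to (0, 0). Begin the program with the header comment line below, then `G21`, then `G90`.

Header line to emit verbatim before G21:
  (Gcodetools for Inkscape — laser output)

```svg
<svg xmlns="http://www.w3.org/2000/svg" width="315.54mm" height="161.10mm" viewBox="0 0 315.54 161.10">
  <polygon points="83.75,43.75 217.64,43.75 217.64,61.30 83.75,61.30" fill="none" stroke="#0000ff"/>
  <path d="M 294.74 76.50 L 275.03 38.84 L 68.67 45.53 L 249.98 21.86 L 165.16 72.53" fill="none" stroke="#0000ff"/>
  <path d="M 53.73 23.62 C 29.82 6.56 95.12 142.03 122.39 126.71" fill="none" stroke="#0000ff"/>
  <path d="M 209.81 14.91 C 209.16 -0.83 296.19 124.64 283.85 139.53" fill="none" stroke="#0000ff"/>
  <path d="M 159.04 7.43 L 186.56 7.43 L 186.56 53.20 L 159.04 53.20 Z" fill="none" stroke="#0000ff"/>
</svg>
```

(Gcodetools for Inkscape — laser output)
G21
G90
G0 X83.75 Y117.35
M3 S300
G1 X217.64 Y117.35 F3041
G1 X217.64 Y99.80 F3041
G1 X83.75 Y99.80 F3041
G1 X83.75 Y117.35 F3041
M5
G0 X294.74 Y84.60
M3 S300
G1 X275.03 Y122.26 F3041
G1 X68.67 Y115.57 F3041
G1 X249.98 Y139.24 F3041
G1 X165.16 Y88.57 F3041
M5
G0 X53.73 Y137.48
M3 S300
G1 X49.07 Y131.84 F3041
G1 X59.72 Y104.15 F3041
G1 X79.55 Y68.97 F3041
G1 X102.48 Y40.87 F3041
G1 X122.39 Y34.39 F3041
M5
G0 X209.81 Y146.19
M3 S300
G1 X218.45 Y140.70 F3041
G1 X239.15 Y113.41 F3041
G1 X262.93 Y76.40 F3041
G1 X280.83 Y41.76 F3041
G1 X283.85 Y21.57 F3041
M5
G0 X159.04 Y153.67
M3 S300
G1 X186.56 Y153.67 F3041
G1 X186.56 Y107.90 F3041
G1 X159.04 Y107.90 F3041
G1 X159.04 Y153.67 F3041
M5
G0 X0.00 Y0.00

viewBox `0 0 315.54 161.10` with mm width/height → 1 unit = 1 mm. Flip: y_m = 161.10 − y_svg.

**Shape 1** — `<polygon>` rectangle, stroke `#0000ff` → engrave (S300, F3041). Machine vertices: (83.75,117.35) → (217.64,117.35) → (217.64,99.80) → (83.75,99.80) → (83.75,117.35). Closed: final G1 returns to the first vertex.

**Shape 2** — `<path>` open polyline, stroke `#0000ff` → engrave (S300, F3041). Machine vertices: (294.74,84.60) → (275.03,122.26) → (68.67,115.57) → (249.98,139.24) → (165.16,88.57). Open path.

**Shape 3** — `<path>` cubic bezier, stroke `#0000ff` → engrave (S300, F3041). Control points (SVG): P0=(53.73,23.62), P1=(29.82,6.56), P2=(95.12,142.03), P3=(122.39,126.71); sampled at t=k/5. Machine vertices: (53.73,137.48) → (49.07,131.84) → (59.72,104.15) → (79.55,68.97) → (102.48,40.87) → (122.39,34.39). Open path.

**Shape 4** — `<path>` cubic bezier, stroke `#0000ff` → engrave (S300, F3041). Control points (SVG): P0=(209.81,14.91), P1=(209.16,-0.83), P2=(296.19,124.64), P3=(283.85,139.53); sampled at t=k/5. Machine vertices: (209.81,146.19) → (218.45,140.70) → (239.15,113.41) → (262.93,76.40) → (280.83,41.76) → (283.85,21.57). Open path.

**Shape 5** — `<path>` rectangle, stroke `#0000ff` → engrave (S300, F3041). Machine vertices: (159.04,153.67) → (186.56,153.67) → (186.56,107.90) → (159.04,107.90) → (159.04,153.67). Closed: final G1 returns to the first vertex.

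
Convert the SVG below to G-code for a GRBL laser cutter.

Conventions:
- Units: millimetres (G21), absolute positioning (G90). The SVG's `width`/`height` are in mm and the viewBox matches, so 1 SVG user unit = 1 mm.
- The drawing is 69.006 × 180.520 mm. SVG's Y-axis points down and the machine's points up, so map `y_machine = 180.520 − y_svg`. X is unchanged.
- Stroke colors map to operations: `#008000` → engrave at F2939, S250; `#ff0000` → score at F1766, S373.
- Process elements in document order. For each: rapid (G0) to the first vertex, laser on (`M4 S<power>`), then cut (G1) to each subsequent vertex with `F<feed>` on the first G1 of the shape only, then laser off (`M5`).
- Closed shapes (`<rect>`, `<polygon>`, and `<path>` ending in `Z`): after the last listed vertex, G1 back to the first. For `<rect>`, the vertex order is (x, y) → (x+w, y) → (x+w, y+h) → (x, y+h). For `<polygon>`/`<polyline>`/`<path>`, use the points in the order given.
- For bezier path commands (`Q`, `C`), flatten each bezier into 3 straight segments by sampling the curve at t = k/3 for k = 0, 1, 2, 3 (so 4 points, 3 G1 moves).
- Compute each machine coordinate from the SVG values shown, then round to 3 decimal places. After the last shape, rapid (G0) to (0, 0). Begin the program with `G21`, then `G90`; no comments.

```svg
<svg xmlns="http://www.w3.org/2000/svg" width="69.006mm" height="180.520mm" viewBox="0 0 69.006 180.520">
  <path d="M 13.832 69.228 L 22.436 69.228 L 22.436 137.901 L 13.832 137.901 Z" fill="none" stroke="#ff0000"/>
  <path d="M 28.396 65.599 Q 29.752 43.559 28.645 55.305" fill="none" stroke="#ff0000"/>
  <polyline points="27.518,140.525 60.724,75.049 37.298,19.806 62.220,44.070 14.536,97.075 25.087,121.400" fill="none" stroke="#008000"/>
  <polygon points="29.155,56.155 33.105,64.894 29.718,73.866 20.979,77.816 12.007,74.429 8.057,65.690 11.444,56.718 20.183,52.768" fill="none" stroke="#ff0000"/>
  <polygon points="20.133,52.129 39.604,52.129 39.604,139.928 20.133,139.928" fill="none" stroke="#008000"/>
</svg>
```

G21
G90
G0 X13.832 Y111.292
M4 S373
G1 X22.436 Y111.292 F1766
G1 X22.436 Y42.619
G1 X13.832 Y42.619
G1 X13.832 Y111.292
M5
G0 X28.396 Y114.921
M4 S373
G1 X29.026 Y125.860 F1766
G1 X29.109 Y129.292
G1 X28.645 Y125.215
M5
G0 X27.518 Y39.995
M4 S250
G1 X60.724 Y105.471 F2939
G1 X37.298 Y160.714
G1 X62.220 Y136.450
G1 X14.536 Y83.445
G1 X25.087 Y59.120
M5
G0 X29.155 Y124.365
M4 S373
G1 X33.105 Y115.626 F1766
G1 X29.718 Y106.654
G1 X20.979 Y102.704
G1 X12.007 Y106.091
G1 X8.057 Y114.830
G1 X11.444 Y123.802
G1 X20.183 Y127.752
G1 X29.155 Y124.365
M5
G0 X20.133 Y128.391
M4 S250
G1 X39.604 Y128.391 F2939
G1 X39.604 Y40.592
G1 X20.133 Y40.592
G1 X20.133 Y128.391
M5
G0 X0.000 Y0.000

viewBox `0 0 69.006 180.520` with mm width/height → 1 unit = 1 mm. Flip: y_m = 180.520 − y_svg.

**Shape 1** — `<path>` rectangle, stroke `#ff0000` → score (S373, F1766). Machine vertices: (13.832,111.292) → (22.436,111.292) → (22.436,42.619) → (13.832,42.619) → (13.832,111.292). Closed: final G1 returns to the first vertex.

**Shape 2** — `<path>` quadratic bezier, stroke `#ff0000` → score (S373, F1766). Control points (SVG): P0=(28.396,65.599), P1=(29.752,43.559), P2=(28.645,55.305); sampled at t=k/3. Machine vertices: (28.396,114.921) → (29.026,125.860) → (29.109,129.292) → (28.645,125.215). Open path.

**Shape 3** — `<polyline>` open polyline, stroke `#008000` → engrave (S250, F2939). Machine vertices: (27.518,39.995) → (60.724,105.471) → (37.298,160.714) → (62.220,136.450) → (14.536,83.445) → (25.087,59.120). Open path.

**Shape 4** — `<polygon>` regular polygon, stroke `#ff0000` → score (S373, F1766). Machine vertices: (29.155,124.365) → (33.105,115.626) → (29.718,106.654) → (20.979,102.704) → (12.007,106.091) → (8.057,114.830) → (11.444,123.802) → (20.183,127.752) → (29.155,124.365). Closed: final G1 returns to the first vertex.

**Shape 5** — `<polygon>` rectangle, stroke `#008000` → engrave (S250, F2939). Machine vertices: (20.133,128.391) → (39.604,128.391) → (39.604,40.592) → (20.133,40.592) → (20.133,128.391). Closed: final G1 returns to the first vertex.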